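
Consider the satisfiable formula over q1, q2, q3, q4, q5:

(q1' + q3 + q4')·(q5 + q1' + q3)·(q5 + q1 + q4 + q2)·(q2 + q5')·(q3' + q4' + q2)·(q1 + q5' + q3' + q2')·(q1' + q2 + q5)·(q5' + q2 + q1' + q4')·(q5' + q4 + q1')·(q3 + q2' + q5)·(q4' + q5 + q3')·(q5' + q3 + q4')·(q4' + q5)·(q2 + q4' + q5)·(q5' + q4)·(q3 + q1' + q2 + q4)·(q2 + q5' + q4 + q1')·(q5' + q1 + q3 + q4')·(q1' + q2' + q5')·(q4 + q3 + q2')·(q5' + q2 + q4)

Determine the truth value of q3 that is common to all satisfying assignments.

True

Suppose q3 = 0.
Try q1 = 0.
Try q2 = 1.
(q5) alone gives q5 = 1.
(q4') alone gives q4 = 0.
That conflicts with the unit clause (q4).
That branch fails; take q2 = 0 instead.
(q5') alone gives q5 = 0.
(q4) alone gives q4 = 1.
That conflicts with the unit clause (q4').
Both values of q2 lead to a conflict.
That branch fails; take q1 = 1 instead.
(q4') alone gives q4 = 0.
(q5) alone gives q5 = 1.
That conflicts with the unit clause (q5').
Both values of q1 lead to a conflict.
So every satisfying assignment has q3 = True.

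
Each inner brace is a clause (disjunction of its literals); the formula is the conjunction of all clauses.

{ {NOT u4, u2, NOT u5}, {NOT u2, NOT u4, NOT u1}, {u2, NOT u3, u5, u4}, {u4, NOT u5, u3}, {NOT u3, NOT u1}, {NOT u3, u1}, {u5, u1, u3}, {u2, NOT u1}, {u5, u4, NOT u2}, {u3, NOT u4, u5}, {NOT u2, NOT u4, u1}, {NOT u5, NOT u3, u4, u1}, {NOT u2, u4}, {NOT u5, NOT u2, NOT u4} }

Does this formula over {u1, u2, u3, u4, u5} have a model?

Unsatisfiable

Suppose u3 = false.
Suppose u4 = true.
The clause (u5) is unit, so u5 = true.
The clause (u2) is unit, so u2 = true.
But (NOT u2) is also a unit clause — contradiction.
So u4 must be the other value — set u4 = false.
The clause (NOT u5) is unit, so u5 = false.
The clause (u1) is unit, so u1 = true.
The clause (u2) is unit, so u2 = true.
But (NOT u2) is also a unit clause — contradiction.
Both values of u4 lead to a conflict.
So u3 must be the other value — set u3 = true.
The clause (NOT u1) is unit, so u1 = false.
But (u1) is also a unit clause — contradiction.
Both values of u3 lead to a conflict.
No assignment satisfies every clause.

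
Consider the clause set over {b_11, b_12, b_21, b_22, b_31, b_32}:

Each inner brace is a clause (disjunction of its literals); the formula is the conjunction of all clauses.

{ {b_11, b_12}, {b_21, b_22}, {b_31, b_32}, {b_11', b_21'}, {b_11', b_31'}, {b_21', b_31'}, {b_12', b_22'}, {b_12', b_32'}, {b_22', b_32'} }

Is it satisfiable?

No, unsatisfiable

Case b_11 = 1:
(b_21') alone gives b_21 = 0.
(b_22) alone gives b_22 = 1.
(b_31') alone gives b_31 = 0.
(b_32) alone gives b_32 = 1.
Now (b_32') is unsatisfied and unit — conflict.
So b_11 must be the other value — set b_11 = 0.
(b_12) alone gives b_12 = 1.
(b_22') alone gives b_22 = 0.
(b_21) alone gives b_21 = 1.
(b_31') alone gives b_31 = 0.
(b_32) alone gives b_32 = 1.
Now (b_32') is unsatisfied and unit — conflict.
Either choice for b_11 ends in contradiction.
No assignment satisfies every clause.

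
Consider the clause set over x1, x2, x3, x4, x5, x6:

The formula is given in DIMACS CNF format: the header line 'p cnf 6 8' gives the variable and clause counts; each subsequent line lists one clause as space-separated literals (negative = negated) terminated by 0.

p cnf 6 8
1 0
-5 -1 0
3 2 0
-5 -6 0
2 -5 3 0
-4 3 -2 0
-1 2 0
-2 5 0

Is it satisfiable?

No, unsatisfiable

The clause (x1) is unit, so x1 = True.
The clause (¬x5) is unit, so x5 = False.
The clause (x2) is unit, so x2 = True.
That conflicts with the unit clause (¬x2).
No assignment satisfies every clause.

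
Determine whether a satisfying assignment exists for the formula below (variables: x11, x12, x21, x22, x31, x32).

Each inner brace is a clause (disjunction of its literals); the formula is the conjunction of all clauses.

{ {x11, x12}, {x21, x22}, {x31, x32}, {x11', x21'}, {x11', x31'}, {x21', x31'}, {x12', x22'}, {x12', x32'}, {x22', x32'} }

Try x11 = 1.
(x21') alone gives x21 = 0.
(x22) alone gives x22 = 1.
(x31') alone gives x31 = 0.
(x32) alone gives x32 = 1.
But (x32') is also a unit clause — contradiction.
Undo x11 and try x11 = 0.
(x12) alone gives x12 = 1.
(x22') alone gives x22 = 0.
(x21) alone gives x21 = 1.
(x31') alone gives x31 = 0.
(x32) alone gives x32 = 1.
But (x32') is also a unit clause — contradiction.
Both values of x11 lead to a conflict.
No assignment satisfies every clause.

Unsatisfiable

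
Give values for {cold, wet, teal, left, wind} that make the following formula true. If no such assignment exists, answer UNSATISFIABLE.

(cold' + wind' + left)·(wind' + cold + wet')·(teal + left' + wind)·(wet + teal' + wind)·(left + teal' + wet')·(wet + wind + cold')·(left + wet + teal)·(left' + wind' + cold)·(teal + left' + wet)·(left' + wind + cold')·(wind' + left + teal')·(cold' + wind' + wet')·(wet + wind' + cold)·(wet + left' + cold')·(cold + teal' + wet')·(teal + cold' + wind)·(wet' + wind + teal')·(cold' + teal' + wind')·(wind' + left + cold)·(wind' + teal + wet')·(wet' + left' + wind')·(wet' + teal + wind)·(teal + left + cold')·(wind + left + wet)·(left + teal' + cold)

Try cold = 0.
Try wind = 0.
Try teal = 1.
(wet) alone gives wet = 1.
Now (wet') is unsatisfied and unit — conflict.
That branch fails; take teal = 0 instead.
(left') alone gives left = 0.
(wet) alone gives wet = 1.
Now (wet') is unsatisfied and unit — conflict.
Both values of teal lead to a conflict.
That branch fails; take wind = 1 instead.
(wet') alone gives wet = 0.
Now (wet) is unsatisfied and unit — conflict.
Both values of wind lead to a conflict.
That branch fails; take cold = 1 instead.
Try wind = 0.
(wet) alone gives wet = 1.
(left') alone gives left = 0.
(teal') alone gives teal = 0.
Now (teal) is unsatisfied and unit — conflict.
That branch fails; take wind = 1 instead.
(left) alone gives left = 1.
(wet') alone gives wet = 0.
Now (wet) is unsatisfied and unit — conflict.
Both values of wind lead to a conflict.
Both values of cold lead to a conflict.

UNSATISFIABLE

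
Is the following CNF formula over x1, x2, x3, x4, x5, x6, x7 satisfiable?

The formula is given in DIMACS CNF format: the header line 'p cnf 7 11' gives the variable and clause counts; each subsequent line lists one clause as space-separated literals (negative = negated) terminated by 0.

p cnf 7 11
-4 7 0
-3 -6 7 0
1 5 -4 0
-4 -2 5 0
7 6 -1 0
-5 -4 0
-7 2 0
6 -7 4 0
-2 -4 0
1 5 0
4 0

No, unsatisfiable

From the singleton clause (x4), x4 = True.
From the singleton clause (x7), x7 = True.
From the singleton clause (¬x5), x5 = False.
From the singleton clause (x1), x1 = True.
From the singleton clause (¬x2), x2 = False.
Now (x2) is unsatisfied and unit — conflict.
No assignment satisfies every clause.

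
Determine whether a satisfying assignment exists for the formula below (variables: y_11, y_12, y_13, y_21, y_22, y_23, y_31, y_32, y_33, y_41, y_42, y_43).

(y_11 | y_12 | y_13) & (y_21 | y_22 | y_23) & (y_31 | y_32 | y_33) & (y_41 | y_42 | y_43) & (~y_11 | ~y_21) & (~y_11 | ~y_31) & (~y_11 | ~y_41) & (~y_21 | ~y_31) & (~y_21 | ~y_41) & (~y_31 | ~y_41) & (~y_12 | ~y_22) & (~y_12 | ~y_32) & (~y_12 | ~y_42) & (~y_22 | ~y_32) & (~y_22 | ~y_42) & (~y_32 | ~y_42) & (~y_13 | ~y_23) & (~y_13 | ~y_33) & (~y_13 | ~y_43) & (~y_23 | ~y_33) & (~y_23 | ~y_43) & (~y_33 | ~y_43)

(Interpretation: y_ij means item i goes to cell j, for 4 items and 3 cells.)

No, unsatisfiable

Case y_11 = 0:
Case y_12 = 1:
(~y_22) alone gives y_22 = 0.
(~y_32) alone gives y_32 = 0.
(~y_42) alone gives y_42 = 0.
Case y_21 = 1:
(~y_31) alone gives y_31 = 0.
(y_33) alone gives y_33 = 1.
(~y_41) alone gives y_41 = 0.
(y_43) alone gives y_43 = 1.
Now (~y_43) is unsatisfied and unit — conflict.
Undo y_21 and try y_21 = 0.
(y_23) alone gives y_23 = 1.
(~y_13) alone gives y_13 = 0.
(~y_33) alone gives y_33 = 0.
(y_31) alone gives y_31 = 1.
(~y_41) alone gives y_41 = 0.
(y_43) alone gives y_43 = 1.
Now (~y_43) is unsatisfied and unit — conflict.
Neither y_21 = 1 nor y_21 = 0 works.
Undo y_12 and try y_12 = 0.
(y_13) alone gives y_13 = 1.
(~y_23) alone gives y_23 = 0.
(~y_33) alone gives y_33 = 0.
(~y_43) alone gives y_43 = 0.
Case y_21 = 1:
(~y_31) alone gives y_31 = 0.
(y_32) alone gives y_32 = 1.
(~y_41) alone gives y_41 = 0.
(y_42) alone gives y_42 = 1.
Now (~y_42) is unsatisfied and unit — conflict.
Undo y_21 and try y_21 = 0.
(y_22) alone gives y_22 = 1.
(~y_32) alone gives y_32 = 0.
(y_31) alone gives y_31 = 1.
(~y_41) alone gives y_41 = 0.
(y_42) alone gives y_42 = 1.
Now (~y_42) is unsatisfied and unit — conflict.
Neither y_21 = 1 nor y_21 = 0 works.
Neither y_12 = 1 nor y_12 = 0 works.
Undo y_11 and try y_11 = 1.
(~y_21) alone gives y_21 = 0.
(~y_31) alone gives y_31 = 0.
(~y_41) alone gives y_41 = 0.
Case y_22 = 1:
(~y_12) alone gives y_12 = 0.
(~y_32) alone gives y_32 = 0.
(y_33) alone gives y_33 = 1.
(~y_42) alone gives y_42 = 0.
(y_43) alone gives y_43 = 1.
Now (~y_43) is unsatisfied and unit — conflict.
Undo y_22 and try y_22 = 0.
(y_23) alone gives y_23 = 1.
(~y_13) alone gives y_13 = 0.
(~y_33) alone gives y_33 = 0.
(y_32) alone gives y_32 = 1.
(~y_12) alone gives y_12 = 0.
(~y_42) alone gives y_42 = 0.
(y_43) alone gives y_43 = 1.
Now (~y_43) is unsatisfied and unit — conflict.
Neither y_22 = 1 nor y_22 = 0 works.
Neither y_11 = 1 nor y_11 = 0 works.
No assignment satisfies every clause.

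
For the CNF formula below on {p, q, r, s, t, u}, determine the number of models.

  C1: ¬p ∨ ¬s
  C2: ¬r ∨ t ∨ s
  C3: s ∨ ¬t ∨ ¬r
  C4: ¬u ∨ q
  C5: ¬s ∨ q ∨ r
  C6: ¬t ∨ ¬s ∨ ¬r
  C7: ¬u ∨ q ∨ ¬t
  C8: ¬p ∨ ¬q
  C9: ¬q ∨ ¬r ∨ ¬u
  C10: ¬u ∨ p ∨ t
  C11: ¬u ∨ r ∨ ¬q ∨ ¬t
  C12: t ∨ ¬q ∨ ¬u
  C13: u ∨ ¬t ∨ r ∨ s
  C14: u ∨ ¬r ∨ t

There are 2^6 = 64 truth assignments over (p, q, r, s, t, u).
Split on t. With t = True, the clauses containing t are satisfied and ¬t drops from the rest; 1 of the 2^5 = 32 assignments to the other variables satisfy what remains.
With t = False, by the same count on the reduced clause set, 4 assignments work.
(One model: p=F, q=F, r=F, s=F, t=F, u=F.)
Total: 1 + 4 = 5.

5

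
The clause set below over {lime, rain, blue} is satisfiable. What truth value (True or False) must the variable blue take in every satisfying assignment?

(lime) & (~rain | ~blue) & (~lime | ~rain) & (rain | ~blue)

False

Suppose blue = 1.
(lime) alone gives lime = 1.
(~rain) alone gives rain = 0.
But (rain) is also a unit clause — contradiction.
So every satisfying assignment has blue = False.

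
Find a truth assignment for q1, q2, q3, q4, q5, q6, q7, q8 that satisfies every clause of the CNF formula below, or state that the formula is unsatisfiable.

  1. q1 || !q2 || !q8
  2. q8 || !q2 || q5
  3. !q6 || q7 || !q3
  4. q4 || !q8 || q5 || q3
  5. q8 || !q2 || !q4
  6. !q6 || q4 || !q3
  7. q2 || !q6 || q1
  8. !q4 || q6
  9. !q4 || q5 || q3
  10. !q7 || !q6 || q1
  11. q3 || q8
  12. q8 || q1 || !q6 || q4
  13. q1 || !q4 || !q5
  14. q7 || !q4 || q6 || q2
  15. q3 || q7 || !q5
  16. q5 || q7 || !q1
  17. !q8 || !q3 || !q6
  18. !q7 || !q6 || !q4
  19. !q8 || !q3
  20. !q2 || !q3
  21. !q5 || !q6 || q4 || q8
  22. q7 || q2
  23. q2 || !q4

Case q4 = false:
Case q6 = false:
Case q3 = true:
(!q8) alone gives q8 = false.
(!q2) alone gives q2 = false.
(q7) alone gives q7 = true.
No clause remains; q1, q5 are free.

q1 ↦ false; q2 ↦ false; q3 ↦ true; q4 ↦ false; q5 ↦ false; q6 ↦ false; q7 ↦ true; q8 ↦ false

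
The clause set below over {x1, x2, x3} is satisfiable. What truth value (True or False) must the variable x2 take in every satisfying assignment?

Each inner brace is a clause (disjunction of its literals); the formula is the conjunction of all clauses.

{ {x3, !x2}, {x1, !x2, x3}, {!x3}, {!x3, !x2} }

Suppose x2 = true.
Unit clause (x3) forces x3 = true.
That conflicts with the unit clause (!x3).
So every satisfying assignment has x2 = False.

False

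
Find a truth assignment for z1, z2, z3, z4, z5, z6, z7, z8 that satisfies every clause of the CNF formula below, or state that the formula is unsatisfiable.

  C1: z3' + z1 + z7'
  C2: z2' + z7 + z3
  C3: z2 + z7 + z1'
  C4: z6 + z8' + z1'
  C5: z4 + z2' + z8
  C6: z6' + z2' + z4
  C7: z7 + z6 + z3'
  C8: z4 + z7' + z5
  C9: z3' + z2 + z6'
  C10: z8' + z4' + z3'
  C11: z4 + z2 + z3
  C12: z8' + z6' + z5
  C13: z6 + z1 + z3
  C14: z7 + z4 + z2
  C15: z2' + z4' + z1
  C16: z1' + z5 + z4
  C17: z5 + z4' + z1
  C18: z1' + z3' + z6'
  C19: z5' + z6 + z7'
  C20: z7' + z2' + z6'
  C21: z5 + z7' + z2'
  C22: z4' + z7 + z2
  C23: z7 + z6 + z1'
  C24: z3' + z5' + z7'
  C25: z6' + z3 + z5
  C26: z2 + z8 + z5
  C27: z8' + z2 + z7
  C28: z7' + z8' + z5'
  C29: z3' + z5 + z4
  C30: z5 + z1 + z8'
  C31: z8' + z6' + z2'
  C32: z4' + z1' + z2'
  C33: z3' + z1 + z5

Try z3 = 0.
Try z2 = 0.
Unit clause (z4) forces z4 = 1.
Unit clause (z7) forces z7 = 1.
Try z6 = 1.
Unit clause (z5) forces z5 = 1.
Unit clause (z8') forces z8 = 0.
All clauses hold; z1 can take either value.

z1=1,  z2=0,  z3=0,  z4=1,  z5=1,  z6=1,  z7=1,  z8=0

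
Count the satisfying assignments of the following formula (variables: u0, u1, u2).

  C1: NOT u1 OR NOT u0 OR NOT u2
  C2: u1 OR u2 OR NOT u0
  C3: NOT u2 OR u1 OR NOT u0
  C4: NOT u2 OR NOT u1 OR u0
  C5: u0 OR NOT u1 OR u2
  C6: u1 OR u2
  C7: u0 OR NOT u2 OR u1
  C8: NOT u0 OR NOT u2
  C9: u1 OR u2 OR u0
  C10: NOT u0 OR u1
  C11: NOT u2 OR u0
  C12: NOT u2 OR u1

1

There are 2^3 = 8 truth assignments over (u0, u1, u2).
Split on u1. With u1 = true, the clauses containing u1 are satisfied and NOT u1 drops from the rest; 1 of the 2^2 = 4 assignments to the other variables satisfy what remains.
With u1 = false, by the same count on the reduced clause set, 0 assignments work.
(One model: u0=T, u1=T, u2=F.)
Total: 1 + 0 = 1.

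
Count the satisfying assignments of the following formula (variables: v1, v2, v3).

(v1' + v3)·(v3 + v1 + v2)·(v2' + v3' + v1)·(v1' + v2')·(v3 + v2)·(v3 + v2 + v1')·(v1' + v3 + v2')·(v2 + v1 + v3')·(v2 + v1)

2

There are 2^3 = 8 truth assignments over (v1, v2, v3).
Split on v2. With v2 = 1, the clauses containing v2 are satisfied and v2' drops from the rest; 1 of the 2^2 = 4 assignments to the other variables satisfy what remains.
With v2 = 0, by the same count on the reduced clause set, 1 assignment works.
(One model: v1=F, v2=T, v3=F.)
Total: 1 + 1 = 2.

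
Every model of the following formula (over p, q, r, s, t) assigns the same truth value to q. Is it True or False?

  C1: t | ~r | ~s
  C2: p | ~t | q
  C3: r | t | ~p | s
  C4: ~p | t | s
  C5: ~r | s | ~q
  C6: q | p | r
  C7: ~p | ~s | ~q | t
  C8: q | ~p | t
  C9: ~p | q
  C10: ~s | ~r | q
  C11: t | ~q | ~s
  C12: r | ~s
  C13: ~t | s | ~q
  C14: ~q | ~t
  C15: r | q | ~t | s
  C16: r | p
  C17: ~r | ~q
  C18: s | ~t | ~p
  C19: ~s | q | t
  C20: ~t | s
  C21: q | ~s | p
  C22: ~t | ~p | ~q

Suppose q = 1.
Unit clause (~t) forces t = 0.
Unit clause (~s) forces s = 0.
Unit clause (~p) forces p = 0.
Unit clause (~r) forces r = 0.
That conflicts with the unit clause (r).
So every satisfying assignment has q = False.

False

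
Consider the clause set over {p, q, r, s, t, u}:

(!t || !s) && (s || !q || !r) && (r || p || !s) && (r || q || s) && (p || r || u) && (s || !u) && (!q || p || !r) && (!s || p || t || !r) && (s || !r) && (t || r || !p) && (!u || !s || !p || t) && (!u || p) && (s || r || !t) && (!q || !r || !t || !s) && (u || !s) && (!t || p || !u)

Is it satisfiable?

Case t = false:
Case s = true:
Unit clause (u) forces u = true.
Unit clause (!p) forces p = false.
But (p) is also a unit clause — contradiction.
Backtrack on s: now try s = false.
Unit clause (!u) forces u = false.
Unit clause (!r) forces r = false.
Unit clause (q) forces q = true.
Unit clause (p) forces p = true.
But (!p) is also a unit clause — contradiction.
Either choice for s ends in contradiction.
Backtrack on t: now try t = true.
Unit clause (!s) forces s = false.
Unit clause (!u) forces u = false.
Unit clause (!r) forces r = false.
But (r) is also a unit clause — contradiction.
Either choice for t ends in contradiction.
No assignment satisfies every clause.

No, unsatisfiable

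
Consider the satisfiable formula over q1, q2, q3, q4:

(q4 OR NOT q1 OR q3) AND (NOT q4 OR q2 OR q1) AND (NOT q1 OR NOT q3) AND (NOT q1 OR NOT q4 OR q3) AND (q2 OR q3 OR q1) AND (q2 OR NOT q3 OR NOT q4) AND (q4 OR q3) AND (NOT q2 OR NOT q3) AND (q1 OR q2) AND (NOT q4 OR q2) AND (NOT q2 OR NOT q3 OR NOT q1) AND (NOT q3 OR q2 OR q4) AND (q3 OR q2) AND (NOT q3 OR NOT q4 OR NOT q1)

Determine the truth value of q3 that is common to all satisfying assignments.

Suppose q3 = true.
(NOT q1) alone gives q1 = false.
(NOT q2) alone gives q2 = false.
That conflicts with the unit clause (q2).
So every satisfying assignment has q3 = False.

False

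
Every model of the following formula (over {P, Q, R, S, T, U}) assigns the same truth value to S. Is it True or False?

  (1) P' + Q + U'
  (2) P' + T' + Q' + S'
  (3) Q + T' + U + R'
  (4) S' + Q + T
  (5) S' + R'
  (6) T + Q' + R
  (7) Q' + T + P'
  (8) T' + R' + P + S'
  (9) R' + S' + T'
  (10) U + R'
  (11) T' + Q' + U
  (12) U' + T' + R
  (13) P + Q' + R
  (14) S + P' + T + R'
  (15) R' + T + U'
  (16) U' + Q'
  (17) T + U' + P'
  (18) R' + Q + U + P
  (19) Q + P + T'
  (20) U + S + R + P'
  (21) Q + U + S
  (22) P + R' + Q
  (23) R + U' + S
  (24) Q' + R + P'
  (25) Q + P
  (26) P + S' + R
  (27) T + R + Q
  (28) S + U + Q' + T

Suppose S = 0.
Try U = 1.
(Q') alone gives Q = 0.
(P') alone gives P = 0.
But (P) is also a unit clause — contradiction.
So U must be the other value — set U = 0.
(R') alone gives R = 0.
(P') alone gives P = 0.
(Q') alone gives Q = 0.
But (Q) is also a unit clause — contradiction.
Either choice for U ends in contradiction.
So every satisfying assignment has S = True.

True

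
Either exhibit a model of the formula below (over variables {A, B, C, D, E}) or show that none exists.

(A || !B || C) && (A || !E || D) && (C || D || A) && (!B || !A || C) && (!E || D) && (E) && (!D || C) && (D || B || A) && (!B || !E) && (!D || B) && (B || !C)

Unit clause (E) forces E = true.
Unit clause (D) forces D = true.
Unit clause (C) forces C = true.
Unit clause (!B) forces B = false.
Now (B) is unsatisfied and unit — conflict.

UNSATISFIABLE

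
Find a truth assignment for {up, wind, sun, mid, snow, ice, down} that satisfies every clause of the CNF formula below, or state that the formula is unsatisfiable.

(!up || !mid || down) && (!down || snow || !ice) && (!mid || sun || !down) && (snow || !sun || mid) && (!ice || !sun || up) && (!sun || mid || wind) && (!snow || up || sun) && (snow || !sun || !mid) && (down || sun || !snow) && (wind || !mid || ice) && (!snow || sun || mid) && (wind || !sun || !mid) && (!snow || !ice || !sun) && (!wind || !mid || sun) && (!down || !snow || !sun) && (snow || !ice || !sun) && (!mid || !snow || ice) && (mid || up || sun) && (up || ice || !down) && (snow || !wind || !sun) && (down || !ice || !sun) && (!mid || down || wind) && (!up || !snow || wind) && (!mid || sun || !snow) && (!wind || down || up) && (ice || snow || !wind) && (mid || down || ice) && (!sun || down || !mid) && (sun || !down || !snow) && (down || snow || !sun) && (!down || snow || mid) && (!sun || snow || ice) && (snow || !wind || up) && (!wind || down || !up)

Case up = true:
Case mid = false:
Case snow = false:
(!sun) alone gives sun = false.
(!down) alone gives down = false.
(ice) alone gives ice = true.
(!wind) alone gives wind = false.
This assignment satisfies each clause.

up: true,  wind: false,  sun: false,  mid: false,  snow: false,  ice: true,  down: false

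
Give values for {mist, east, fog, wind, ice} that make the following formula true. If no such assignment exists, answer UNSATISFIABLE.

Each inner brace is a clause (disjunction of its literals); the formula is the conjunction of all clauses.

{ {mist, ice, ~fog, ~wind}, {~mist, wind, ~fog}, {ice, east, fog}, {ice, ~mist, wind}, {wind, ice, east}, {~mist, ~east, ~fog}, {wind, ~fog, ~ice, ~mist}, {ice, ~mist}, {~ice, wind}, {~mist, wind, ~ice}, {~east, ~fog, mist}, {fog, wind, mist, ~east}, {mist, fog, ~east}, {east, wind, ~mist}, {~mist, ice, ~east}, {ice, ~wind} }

Branch on ice: set ice = 1.
Unit clause (wind) forces wind = 1.
Branch on mist: set mist = 1.
Branch on east: set east = 0.
All clauses hold; fog can take either value.

mist=1,  east=0,  fog=0,  wind=1,  ice=1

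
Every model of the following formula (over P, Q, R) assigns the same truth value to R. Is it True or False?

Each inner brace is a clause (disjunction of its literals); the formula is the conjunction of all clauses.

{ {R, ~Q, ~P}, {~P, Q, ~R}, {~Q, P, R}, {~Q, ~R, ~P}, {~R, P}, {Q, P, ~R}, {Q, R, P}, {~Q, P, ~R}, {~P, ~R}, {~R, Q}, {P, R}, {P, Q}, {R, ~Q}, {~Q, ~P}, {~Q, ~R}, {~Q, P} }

False

Suppose R = 1.
The clause (P) is unit, so P = 1.
But (~P) is also a unit clause — contradiction.
So every satisfying assignment has R = False.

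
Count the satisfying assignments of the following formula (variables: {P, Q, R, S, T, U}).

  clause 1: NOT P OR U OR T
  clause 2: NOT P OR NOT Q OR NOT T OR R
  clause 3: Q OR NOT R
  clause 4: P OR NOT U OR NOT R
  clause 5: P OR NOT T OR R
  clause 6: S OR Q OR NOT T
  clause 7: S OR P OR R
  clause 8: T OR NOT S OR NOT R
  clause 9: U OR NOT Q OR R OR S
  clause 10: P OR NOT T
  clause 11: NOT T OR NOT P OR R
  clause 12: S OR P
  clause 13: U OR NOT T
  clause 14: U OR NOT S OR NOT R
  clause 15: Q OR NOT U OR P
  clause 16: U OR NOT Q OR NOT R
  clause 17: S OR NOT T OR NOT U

There are 2^6 = 64 truth assignments over (P, Q, R, S, T, U).
Split on Q. With Q = true, the clauses containing Q are satisfied and NOT Q drops from the rest; 6 of the 2^5 = 32 assignments to the other variables satisfy what remains.
With Q = false, by the same count on the reduced clause set, 3 assignments work.
(One model: P=F, Q=F, R=F, S=T, T=F, U=F.)
Total: 6 + 3 = 9.

9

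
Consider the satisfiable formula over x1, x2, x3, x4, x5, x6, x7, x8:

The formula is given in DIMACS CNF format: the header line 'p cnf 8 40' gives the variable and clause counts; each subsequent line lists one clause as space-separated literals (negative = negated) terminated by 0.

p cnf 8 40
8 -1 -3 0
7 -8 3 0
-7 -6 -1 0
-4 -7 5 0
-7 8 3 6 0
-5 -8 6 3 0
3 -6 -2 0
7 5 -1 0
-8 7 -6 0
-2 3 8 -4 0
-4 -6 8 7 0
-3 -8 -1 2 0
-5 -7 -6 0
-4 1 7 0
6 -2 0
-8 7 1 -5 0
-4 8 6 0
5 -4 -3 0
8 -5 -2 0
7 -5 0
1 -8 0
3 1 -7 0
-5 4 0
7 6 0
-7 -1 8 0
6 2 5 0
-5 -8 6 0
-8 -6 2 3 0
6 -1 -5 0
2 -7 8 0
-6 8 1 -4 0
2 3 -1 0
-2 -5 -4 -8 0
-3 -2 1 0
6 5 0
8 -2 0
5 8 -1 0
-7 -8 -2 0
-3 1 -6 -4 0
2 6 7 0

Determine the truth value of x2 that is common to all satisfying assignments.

False

Suppose x2 = True.
(x6) alone gives x6 = True.
(x3) alone gives x3 = True.
(x1) alone gives x1 = True.
(x8) alone gives x8 = True.
(¬x7) alone gives x7 = False.
Now (x7) is unsatisfied and unit — conflict.
So every satisfying assignment has x2 = False.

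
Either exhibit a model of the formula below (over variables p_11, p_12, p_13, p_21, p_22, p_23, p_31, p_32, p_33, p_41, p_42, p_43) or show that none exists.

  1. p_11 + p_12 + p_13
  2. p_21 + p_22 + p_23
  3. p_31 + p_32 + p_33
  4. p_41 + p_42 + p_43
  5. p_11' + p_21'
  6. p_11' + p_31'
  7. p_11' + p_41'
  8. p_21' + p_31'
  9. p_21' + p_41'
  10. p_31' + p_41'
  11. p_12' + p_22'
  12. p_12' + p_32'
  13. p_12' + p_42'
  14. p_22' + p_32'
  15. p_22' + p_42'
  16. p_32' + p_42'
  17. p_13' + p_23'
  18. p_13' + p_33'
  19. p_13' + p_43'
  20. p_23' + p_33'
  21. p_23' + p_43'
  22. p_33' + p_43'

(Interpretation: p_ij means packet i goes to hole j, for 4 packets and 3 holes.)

Case p_11 = 0:
Case p_12 = 1:
(p_22') alone gives p_22 = 0.
(p_32') alone gives p_32 = 0.
(p_42') alone gives p_42 = 0.
Case p_21 = 1:
(p_31') alone gives p_31 = 0.
(p_33) alone gives p_33 = 1.
(p_41') alone gives p_41 = 0.
(p_43) alone gives p_43 = 1.
That conflicts with the unit clause (p_43').
So p_21 must be the other value — set p_21 = 0.
(p_23) alone gives p_23 = 1.
(p_13') alone gives p_13 = 0.
(p_33') alone gives p_33 = 0.
(p_31) alone gives p_31 = 1.
(p_41') alone gives p_41 = 0.
(p_43) alone gives p_43 = 1.
That conflicts with the unit clause (p_43').
Both values of p_21 lead to a conflict.
So p_12 must be the other value — set p_12 = 0.
(p_13) alone gives p_13 = 1.
(p_23') alone gives p_23 = 0.
(p_33') alone gives p_33 = 0.
(p_43') alone gives p_43 = 0.
Case p_21 = 1:
(p_31') alone gives p_31 = 0.
(p_32) alone gives p_32 = 1.
(p_41') alone gives p_41 = 0.
(p_42) alone gives p_42 = 1.
That conflicts with the unit clause (p_42').
So p_21 must be the other value — set p_21 = 0.
(p_22) alone gives p_22 = 1.
(p_32') alone gives p_32 = 0.
(p_31) alone gives p_31 = 1.
(p_41') alone gives p_41 = 0.
(p_42) alone gives p_42 = 1.
That conflicts with the unit clause (p_42').
Both values of p_21 lead to a conflict.
Both values of p_12 lead to a conflict.
So p_11 must be the other value — set p_11 = 1.
(p_21') alone gives p_21 = 0.
(p_31') alone gives p_31 = 0.
(p_41') alone gives p_41 = 0.
Case p_22 = 1:
(p_12') alone gives p_12 = 0.
(p_32') alone gives p_32 = 0.
(p_33) alone gives p_33 = 1.
(p_42') alone gives p_42 = 0.
(p_43) alone gives p_43 = 1.
That conflicts with the unit clause (p_43').
So p_22 must be the other value — set p_22 = 0.
(p_23) alone gives p_23 = 1.
(p_13') alone gives p_13 = 0.
(p_33') alone gives p_33 = 0.
(p_32) alone gives p_32 = 1.
(p_12') alone gives p_12 = 0.
(p_42') alone gives p_42 = 0.
(p_43) alone gives p_43 = 1.
That conflicts with the unit clause (p_43').
Both values of p_22 lead to a conflict.
Both values of p_11 lead to a conflict.

UNSATISFIABLE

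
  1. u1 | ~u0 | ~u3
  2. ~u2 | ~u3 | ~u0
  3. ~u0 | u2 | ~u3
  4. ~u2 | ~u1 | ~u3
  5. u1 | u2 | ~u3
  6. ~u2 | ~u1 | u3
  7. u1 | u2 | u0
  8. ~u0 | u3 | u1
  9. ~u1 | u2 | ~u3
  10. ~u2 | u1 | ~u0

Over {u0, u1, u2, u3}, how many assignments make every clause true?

4

There are 2^4 = 16 truth assignments over (u0, u1, u2, u3).
Check each against the 10 clauses (columns in the order u0, u1, u2, u3):
  F F F F  ✗ fails (u1 | u2 | u0)
  F F F T  ✗ fails (u1 | u2 | ~u3)
  F F T F  ✓ satisfies all
  F F T T  ✓ satisfies all
  F T F F  ✓ satisfies all
  F T F T  ✗ fails (~u1 | u2 | ~u3)
  F T T F  ✗ fails (~u2 | ~u1 | u3)
  F T T T  ✗ fails (~u2 | ~u1 | ~u3)
  T F F F  ✗ fails (~u0 | u3 | u1)
  T F F T  ✗ fails (u1 | ~u0 | ~u3)
  T F T F  ✗ fails (~u0 | u3 | u1)
  T F T T  ✗ fails (u1 | ~u0 | ~u3)
  T T F F  ✓ satisfies all
  T T F T  ✗ fails (~u0 | u2 | ~u3)
  T T T F  ✗ fails (~u2 | ~u1 | u3)
  T T T T  ✗ fails (~u2 | ~u3 | ~u0)
4 of the 16 rows are models.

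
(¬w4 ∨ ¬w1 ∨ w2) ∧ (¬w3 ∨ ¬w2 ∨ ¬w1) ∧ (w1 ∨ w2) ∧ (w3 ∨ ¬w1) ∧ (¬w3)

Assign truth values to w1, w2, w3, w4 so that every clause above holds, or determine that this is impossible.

Unit clause (¬w3) forces w3 = False.
Unit clause (¬w1) forces w1 = False.
Unit clause (w2) forces w2 = True.
No clause remains; w4 is free.

w1 ↦ False, w2 ↦ True, w3 ↦ False, w4 ↦ False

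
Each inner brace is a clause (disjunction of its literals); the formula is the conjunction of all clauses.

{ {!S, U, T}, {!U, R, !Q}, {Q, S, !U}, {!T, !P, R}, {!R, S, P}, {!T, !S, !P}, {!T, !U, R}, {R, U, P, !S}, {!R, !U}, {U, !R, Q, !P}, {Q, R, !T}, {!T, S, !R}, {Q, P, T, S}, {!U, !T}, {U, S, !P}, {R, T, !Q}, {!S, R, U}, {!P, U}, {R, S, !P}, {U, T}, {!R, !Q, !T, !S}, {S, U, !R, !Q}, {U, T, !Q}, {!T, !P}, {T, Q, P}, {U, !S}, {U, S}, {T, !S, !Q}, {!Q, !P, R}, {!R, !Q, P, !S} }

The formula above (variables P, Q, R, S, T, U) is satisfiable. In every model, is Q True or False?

False

Suppose Q = true.
Branch on U: set U = false.
The clause (!P) is unit, so P = false.
The clause (T) is unit, so T = true.
The clause (!S) is unit, so S = false.
But (S) is also a unit clause — contradiction.
Undo U and try U = true.
The clause (R) is unit, so R = true.
But (!R) is also a unit clause — contradiction.
Either choice for U ends in contradiction.
So every satisfying assignment has Q = False.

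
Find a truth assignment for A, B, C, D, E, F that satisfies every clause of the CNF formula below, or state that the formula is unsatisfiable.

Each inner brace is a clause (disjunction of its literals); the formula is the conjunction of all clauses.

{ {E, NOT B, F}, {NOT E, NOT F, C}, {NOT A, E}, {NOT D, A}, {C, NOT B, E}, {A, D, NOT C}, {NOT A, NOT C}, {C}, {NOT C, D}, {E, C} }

UNSATISFIABLE

From the singleton clause (C), C = true.
From the singleton clause (NOT A), A = false.
From the singleton clause (NOT D), D = false.
Now (D) is unsatisfied and unit — conflict.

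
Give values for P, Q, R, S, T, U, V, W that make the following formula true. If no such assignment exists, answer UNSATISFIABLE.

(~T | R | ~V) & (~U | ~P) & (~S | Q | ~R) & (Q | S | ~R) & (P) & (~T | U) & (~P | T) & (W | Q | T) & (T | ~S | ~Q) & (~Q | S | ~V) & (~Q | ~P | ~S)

UNSATISFIABLE

From the singleton clause (P), P = 1.
From the singleton clause (~U), U = 0.
From the singleton clause (~T), T = 0.
That conflicts with the unit clause (T).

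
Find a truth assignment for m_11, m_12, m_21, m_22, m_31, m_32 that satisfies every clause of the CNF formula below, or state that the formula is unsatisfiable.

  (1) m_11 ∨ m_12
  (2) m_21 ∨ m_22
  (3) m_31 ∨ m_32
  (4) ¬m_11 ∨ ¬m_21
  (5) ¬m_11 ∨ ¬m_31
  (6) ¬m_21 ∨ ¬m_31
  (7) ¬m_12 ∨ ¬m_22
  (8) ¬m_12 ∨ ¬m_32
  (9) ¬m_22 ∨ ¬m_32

Case m_11 = True:
The clause (¬m_21) is unit, so m_21 = False.
The clause (m_22) is unit, so m_22 = True.
The clause (¬m_31) is unit, so m_31 = False.
The clause (m_32) is unit, so m_32 = True.
But (¬m_32) is also a unit clause — contradiction.
Undo m_11 and try m_11 = False.
The clause (m_12) is unit, so m_12 = True.
The clause (¬m_22) is unit, so m_22 = False.
The clause (m_21) is unit, so m_21 = True.
The clause (¬m_31) is unit, so m_31 = False.
The clause (m_32) is unit, so m_32 = True.
But (¬m_32) is also a unit clause — contradiction.
Both values of m_11 lead to a conflict.

UNSATISFIABLE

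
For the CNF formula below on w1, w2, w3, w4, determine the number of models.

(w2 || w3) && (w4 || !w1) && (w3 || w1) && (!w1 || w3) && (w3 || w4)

There are 2^4 = 16 truth assignments over (w1, w2, w3, w4).
Split on w2. With w2 = true, the clauses containing w2 are satisfied and !w2 drops from the rest; 3 of the 2^3 = 8 assignments to the other variables satisfy what remains.
With w2 = false, by the same count on the reduced clause set, 3 assignments work.
(One model: w1=F, w2=F, w3=T, w4=F.)
Total: 3 + 3 = 6.

6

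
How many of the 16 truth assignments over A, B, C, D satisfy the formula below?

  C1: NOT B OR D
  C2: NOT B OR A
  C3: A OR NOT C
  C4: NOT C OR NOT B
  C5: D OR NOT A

There are 2^4 = 16 truth assignments over (A, B, C, D).
Check each against the 5 clauses (columns in the order A, B, C, D):
  F F F F  ✓ satisfies all
  F F F T  ✓ satisfies all
  F F T F  ✗ fails (A OR NOT C)
  F F T T  ✗ fails (A OR NOT C)
  F T F F  ✗ fails (NOT B OR D)
  F T F T  ✗ fails (NOT B OR A)
  F T T F  ✗ fails (NOT B OR D)
  F T T T  ✗ fails (NOT B OR A)
  T F F F  ✗ fails (D OR NOT A)
  T F F T  ✓ satisfies all
  T F T F  ✗ fails (D OR NOT A)
  T F T T  ✓ satisfies all
  T T F F  ✗ fails (NOT B OR D)
  T T F T  ✓ satisfies all
  T T T F  ✗ fails (NOT B OR D)
  T T T T  ✗ fails (NOT C OR NOT B)
5 of the 16 rows are models.

5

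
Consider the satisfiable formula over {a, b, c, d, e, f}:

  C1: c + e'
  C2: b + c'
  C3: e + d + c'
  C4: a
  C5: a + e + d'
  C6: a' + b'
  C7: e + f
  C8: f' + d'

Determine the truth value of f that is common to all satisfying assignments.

Suppose f = 0.
Unit clause (a) forces a = 1.
Unit clause (b') forces b = 0.
Unit clause (c') forces c = 0.
Unit clause (e') forces e = 0.
But (e) is also a unit clause — contradiction.
So every satisfying assignment has f = True.

True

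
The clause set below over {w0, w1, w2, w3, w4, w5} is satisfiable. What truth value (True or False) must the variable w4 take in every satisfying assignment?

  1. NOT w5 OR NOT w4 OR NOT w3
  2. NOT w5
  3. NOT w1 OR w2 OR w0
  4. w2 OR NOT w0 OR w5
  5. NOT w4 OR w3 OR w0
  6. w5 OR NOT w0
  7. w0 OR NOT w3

False

Suppose w4 = true.
From the singleton clause (NOT w5), w5 = false.
From the singleton clause (NOT w0), w0 = false.
From the singleton clause (w3), w3 = true.
Now (NOT w3) is unsatisfied and unit — conflict.
So every satisfying assignment has w4 = False.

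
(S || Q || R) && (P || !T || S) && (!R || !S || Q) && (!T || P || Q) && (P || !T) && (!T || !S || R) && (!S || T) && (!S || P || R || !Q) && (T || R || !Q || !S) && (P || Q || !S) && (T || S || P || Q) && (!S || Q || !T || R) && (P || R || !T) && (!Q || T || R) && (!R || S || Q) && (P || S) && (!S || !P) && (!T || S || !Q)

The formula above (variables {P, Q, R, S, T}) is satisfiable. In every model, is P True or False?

True

Suppose P = false.
(!T) alone gives T = false.
(!S) alone gives S = false.
Now (S) is unsatisfied and unit — conflict.
So every satisfying assignment has P = True.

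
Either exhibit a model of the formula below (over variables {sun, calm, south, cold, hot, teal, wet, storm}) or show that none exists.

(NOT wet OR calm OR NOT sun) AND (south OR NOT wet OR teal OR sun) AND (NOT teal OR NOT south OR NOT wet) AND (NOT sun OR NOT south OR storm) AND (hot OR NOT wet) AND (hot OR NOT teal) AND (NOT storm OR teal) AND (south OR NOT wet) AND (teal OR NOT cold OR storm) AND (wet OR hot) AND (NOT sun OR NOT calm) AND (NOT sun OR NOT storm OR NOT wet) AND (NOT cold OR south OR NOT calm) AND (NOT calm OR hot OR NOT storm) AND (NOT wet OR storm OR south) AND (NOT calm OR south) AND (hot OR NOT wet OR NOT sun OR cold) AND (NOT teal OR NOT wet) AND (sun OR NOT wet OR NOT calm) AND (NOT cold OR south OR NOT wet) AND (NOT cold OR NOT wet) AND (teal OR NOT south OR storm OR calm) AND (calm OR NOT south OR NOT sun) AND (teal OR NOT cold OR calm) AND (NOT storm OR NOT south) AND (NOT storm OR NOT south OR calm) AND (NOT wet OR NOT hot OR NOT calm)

Case hot = true:
Case storm = false:
Case sun = false:
Case south = false:
From the singleton clause (NOT wet), wet = false.
From the singleton clause (NOT calm), calm = false.
Case teal = true:
Every clause is now satisfied; cold is unconstrained.

sun ↦ false, calm ↦ false, south ↦ false, cold ↦ true, hot ↦ true, teal ↦ true, wet ↦ false, storm ↦ false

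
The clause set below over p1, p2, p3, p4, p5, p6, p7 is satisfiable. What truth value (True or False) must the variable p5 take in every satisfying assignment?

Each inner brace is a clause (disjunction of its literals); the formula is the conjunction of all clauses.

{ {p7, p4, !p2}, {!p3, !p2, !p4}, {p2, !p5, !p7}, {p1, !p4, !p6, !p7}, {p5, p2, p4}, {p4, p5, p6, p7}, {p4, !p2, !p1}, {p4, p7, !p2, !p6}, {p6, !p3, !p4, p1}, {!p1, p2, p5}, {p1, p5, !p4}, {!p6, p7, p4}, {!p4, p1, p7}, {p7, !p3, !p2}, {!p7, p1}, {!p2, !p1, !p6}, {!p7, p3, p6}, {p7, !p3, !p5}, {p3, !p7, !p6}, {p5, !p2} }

Suppose p5 = false.
Unit clause (!p2) forces p2 = false.
Unit clause (p4) forces p4 = true.
Unit clause (!p1) forces p1 = false.
But (p1) is also a unit clause — contradiction.
So every satisfying assignment has p5 = True.

True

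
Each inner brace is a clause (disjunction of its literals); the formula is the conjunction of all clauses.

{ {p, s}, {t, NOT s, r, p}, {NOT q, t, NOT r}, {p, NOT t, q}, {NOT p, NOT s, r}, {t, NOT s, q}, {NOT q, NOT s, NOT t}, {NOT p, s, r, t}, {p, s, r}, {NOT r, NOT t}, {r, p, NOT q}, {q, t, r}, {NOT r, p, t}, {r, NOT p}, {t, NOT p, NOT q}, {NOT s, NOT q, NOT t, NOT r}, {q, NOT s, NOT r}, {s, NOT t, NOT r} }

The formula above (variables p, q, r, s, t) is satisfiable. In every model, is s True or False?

Suppose s = true.
Try p = false.
Try t = true.
(q) alone gives q = true.
That conflicts with the unit clause (NOT q).
That branch fails; take t = false instead.
(r) alone gives r = true.
That conflicts with the unit clause (NOT r).
Neither t = true nor t = false works.
That branch fails; take p = true instead.
(r) alone gives r = true.
(NOT t) alone gives t = false.
(NOT q) alone gives q = false.
That conflicts with the unit clause (q).
Neither p = true nor p = false works.
So every satisfying assignment has s = False.

False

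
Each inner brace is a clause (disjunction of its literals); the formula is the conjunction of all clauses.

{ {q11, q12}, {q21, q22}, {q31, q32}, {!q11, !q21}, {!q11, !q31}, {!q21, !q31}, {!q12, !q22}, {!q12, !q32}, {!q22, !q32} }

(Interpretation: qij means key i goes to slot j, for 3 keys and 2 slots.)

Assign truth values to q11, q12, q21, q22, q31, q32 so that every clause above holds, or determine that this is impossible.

Suppose q11 = true.
Unit clause (!q21) forces q21 = false.
Unit clause (q22) forces q22 = true.
Unit clause (!q31) forces q31 = false.
Unit clause (q32) forces q32 = true.
But (!q32) is also a unit clause — contradiction.
So q11 must be the other value — set q11 = false.
Unit clause (q12) forces q12 = true.
Unit clause (!q22) forces q22 = false.
Unit clause (q21) forces q21 = true.
Unit clause (!q31) forces q31 = false.
Unit clause (q32) forces q32 = true.
But (!q32) is also a unit clause — contradiction.
Either choice for q11 ends in contradiction.

UNSATISFIABLE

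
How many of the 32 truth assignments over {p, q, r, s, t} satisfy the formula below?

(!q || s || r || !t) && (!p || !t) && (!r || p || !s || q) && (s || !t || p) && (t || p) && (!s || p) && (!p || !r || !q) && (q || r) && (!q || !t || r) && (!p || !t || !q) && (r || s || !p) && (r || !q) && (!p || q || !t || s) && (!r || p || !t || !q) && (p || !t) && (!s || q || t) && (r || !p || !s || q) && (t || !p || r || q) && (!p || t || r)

1

There are 2^5 = 32 truth assignments over (p, q, r, s, t).
Split on t. With t = true, the clauses containing t are satisfied and !t drops from the rest; 0 of the 2^4 = 16 assignments to the other variables satisfy what remains.
With t = false, by the same count on the reduced clause set, 1 assignment works.
(One model: p=T, q=F, r=T, s=F, t=F.)
Total: 0 + 1 = 1.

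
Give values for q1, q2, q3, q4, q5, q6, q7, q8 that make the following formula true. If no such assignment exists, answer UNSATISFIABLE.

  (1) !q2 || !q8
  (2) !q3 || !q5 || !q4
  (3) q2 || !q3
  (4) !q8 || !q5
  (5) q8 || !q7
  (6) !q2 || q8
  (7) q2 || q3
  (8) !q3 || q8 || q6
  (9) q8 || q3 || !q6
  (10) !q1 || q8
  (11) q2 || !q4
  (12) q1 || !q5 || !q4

UNSATISFIABLE

Suppose q2 = false.
The clause (!q3) is unit, so q3 = false.
That conflicts with the unit clause (q3).
Undo q2 and try q2 = true.
The clause (!q8) is unit, so q8 = false.
That conflicts with the unit clause (q8).
Either choice for q2 ends in contradiction.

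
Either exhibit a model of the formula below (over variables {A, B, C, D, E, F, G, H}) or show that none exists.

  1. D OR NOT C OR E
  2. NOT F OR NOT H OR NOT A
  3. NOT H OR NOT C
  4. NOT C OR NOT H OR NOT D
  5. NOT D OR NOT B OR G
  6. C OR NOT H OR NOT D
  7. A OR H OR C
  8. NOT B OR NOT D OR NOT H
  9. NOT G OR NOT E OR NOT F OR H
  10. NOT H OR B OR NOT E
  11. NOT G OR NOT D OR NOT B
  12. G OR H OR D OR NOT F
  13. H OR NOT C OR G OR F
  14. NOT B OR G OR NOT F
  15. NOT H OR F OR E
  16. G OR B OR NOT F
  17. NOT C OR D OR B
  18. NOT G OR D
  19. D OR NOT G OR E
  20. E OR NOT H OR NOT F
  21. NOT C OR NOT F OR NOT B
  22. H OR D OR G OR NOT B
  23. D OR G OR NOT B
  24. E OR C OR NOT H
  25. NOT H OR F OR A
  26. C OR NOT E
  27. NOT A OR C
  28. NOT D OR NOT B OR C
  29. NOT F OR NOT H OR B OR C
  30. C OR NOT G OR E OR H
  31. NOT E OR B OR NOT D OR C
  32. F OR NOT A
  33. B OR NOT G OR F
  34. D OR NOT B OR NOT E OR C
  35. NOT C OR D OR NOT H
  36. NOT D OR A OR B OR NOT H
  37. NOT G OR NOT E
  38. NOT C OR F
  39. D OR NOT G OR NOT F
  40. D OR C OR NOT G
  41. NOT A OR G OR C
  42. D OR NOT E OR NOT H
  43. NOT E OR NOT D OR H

A=false, B=false, C=true, D=true, E=false, F=true, G=true, H=false

Case H = false:
Case A = false:
From the singleton clause (C), C = true.
From the singleton clause (F), F = true.
From the singleton clause (NOT B), B = false.
From the singleton clause (G), G = true.
From the singleton clause (NOT E), E = false.
From the singleton clause (D), D = true.
Every clause now holds.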